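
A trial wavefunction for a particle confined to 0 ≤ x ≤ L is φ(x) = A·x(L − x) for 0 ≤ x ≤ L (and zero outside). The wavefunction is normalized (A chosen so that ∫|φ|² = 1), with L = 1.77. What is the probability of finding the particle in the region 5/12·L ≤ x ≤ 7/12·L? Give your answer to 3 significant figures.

|φ|² is the probability density, so P = ∫_{5/12·L}^{7/12·L} |φ|² dx.
Since A² = 1/(L^5/30), this is the region integral divided by the full normalization integral.
Let u = x/L; then A² and the length scale cancel, so P = ∫_{5/12}^{7/12} u^2·(1 - u)^2 du ÷ ∫_{0}^{1} u^2·(1 - u)^2 du.
An antiderivative of u^2·(1 - u)^2 is u^3·(6·u^2 - 15·u + 10)/30; evaluating from 5/12 to 7/12 gives ≈ 0.010225, while the full integral is 1/30.
Evaluating gives P = 0.3068.

P ≈ 0.307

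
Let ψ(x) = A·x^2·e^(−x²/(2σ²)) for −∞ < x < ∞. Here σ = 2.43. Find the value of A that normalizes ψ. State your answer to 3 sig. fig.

A ≈ 0.0942

Require ∫ |ψ|² dx = 1 over the whole domain.
Differentiating ∫e^(−αx²) dx = √(π/α) under α to get the higher moments, ∫|ψ|² dx = A²·(3·√(π)·σ^5/4).
Hence A² = 1/[3·√(π)·σ^5/4].
With σ = 2.43: A² = 0.008878 and A = 0.09423.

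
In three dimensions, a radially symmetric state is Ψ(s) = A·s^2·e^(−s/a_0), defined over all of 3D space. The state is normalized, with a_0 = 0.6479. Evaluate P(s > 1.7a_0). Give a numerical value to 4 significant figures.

P ≈ 0.9421

P = ∫ |Ψ|² 4πs² ds over s > 1.7a_0.
A² is fixed by ∫₀^∞ 4πs²|Ψ|² ds = 1, i.e. A² = (45·π·a_0^7/2)^(−1).
In terms of u = s/a_0 (A², 4π and the length scale all cancel between numerator and denominator), P = [∫_{1.7}^{∞} u^6·e^(-2·u) du] / [∫_{0}^{∞} u^6·e^(-2·u) du].
With ∫ u^6·e^(-2·u) du = -(4·u^6 + 12·u^5 + 30·u^4 + 60·u^3 + 90·u^2 + 90·u + 45)·e^(-2·u)/8 + C, the region integral is ≈ 5.29958 and the full one is 45/8.
Taking the ratio yields P = 0.94215.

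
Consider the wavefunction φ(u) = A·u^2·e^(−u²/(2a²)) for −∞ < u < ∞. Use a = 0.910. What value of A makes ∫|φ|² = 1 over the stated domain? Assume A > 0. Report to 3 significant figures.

Normalization requires ∫|φ|² du = 1, integrated from −∞ to ∞.
Carrying out the integral gives A² · 3·√(π)·a^5/4.
Hence A² = 1/[3·√(π)·a^5/4].
With a = 0.910: A² = 1.205 and A = 1.098.

A ≈ 1.10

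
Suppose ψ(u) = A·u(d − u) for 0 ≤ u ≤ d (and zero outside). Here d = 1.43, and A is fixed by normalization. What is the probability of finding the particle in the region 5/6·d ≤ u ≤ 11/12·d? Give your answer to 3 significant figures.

P = ∫_{5/6·d}^{11/12·d} |ψ(u)|² du.
With A² fixed by ∫|ψ|² = 1, i.e. A² = (d^5/30)^(−1), substitute and integrate.
Let t = u/d; then A² and the length scale cancel, so P = ∫_{5/6}^{11/12} t^2·(1 - t)^2 dt ÷ ∫_{0}^{1} t^2·(1 - t)^2 dt.
An antiderivative of t^2·(1 - t)^2 is t^3·(6·t^2 - 15·t + 10)/30; evaluating from 5/6 to 11/12 gives ≈ 0.0010135, while the full integral is 1/30.
This works out to P = 0.03041.

P ≈ 0.0304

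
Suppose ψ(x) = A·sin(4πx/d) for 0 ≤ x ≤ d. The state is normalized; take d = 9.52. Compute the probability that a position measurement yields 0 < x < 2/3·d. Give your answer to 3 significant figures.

The probability is P = ∫ |ψ|² dx over [0, 2/3·d].
With A² fixed by ∫|ψ|² = 1, i.e. A² = (d/2)^(−1), substitute and integrate.
Let u = x/d; then A² and the length scale cancel, so P = ∫_{0}^{2/3} sin(4·π·u)^2 du ÷ ∫_{0}^{1} sin(4·π·u)^2 du.
An antiderivative of sin(4·π·u)^2 is u/2 - sin(4·π·u)·cos(4·π·u)/(8·π); evaluating from 0 to 2/3 gives √(3)/(32·π) + 1/3, while the full integral is 1/2.
Taking the ratio, P = √(3)/(16·π) + 2/3.

P ≈ 0.701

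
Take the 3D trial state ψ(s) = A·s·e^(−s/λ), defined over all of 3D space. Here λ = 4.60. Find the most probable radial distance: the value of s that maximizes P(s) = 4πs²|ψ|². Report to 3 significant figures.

s ≈ 9.20

Set d/ds [P(s) = 4πs²|ψ|²] = 0 and solve for s > 0.
This gives s = 2·λ.
With λ = 4.60, the most probable radial distance is 9.200.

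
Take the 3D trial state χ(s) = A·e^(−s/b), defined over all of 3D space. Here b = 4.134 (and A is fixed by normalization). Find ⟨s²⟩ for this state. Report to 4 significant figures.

By definition ⟨s²⟩ = ∫ s^2 |χ(s)|² 4πs² ds.
Recall ∫₀^∞ s^m e^(−s/β) ds = m!·β^(m+1), since the A² factors cancel between numerator and denominator, ⟨s²⟩ = 3·b^2.
With b = 4.134, ⟨s^2⟩ = 51.270.

⟨s^2⟩ ≈ 51.27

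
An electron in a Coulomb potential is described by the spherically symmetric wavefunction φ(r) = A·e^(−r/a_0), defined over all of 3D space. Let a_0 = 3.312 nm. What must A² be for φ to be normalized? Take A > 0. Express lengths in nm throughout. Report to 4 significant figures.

A^2 ≈ 0.008762 nm^(-3)

The normalization condition is ∫|φ|² 4πr² dr = 1 from 0 to ∞.
(Spherical symmetry: dV = 4πr² dr.)
The integral (without the A² prefactor) comes out to π·a_0^3.
So A² = (π·a_0^3)^(−1).
Plugging in a_0 = 3.312 yields A = 0.093603.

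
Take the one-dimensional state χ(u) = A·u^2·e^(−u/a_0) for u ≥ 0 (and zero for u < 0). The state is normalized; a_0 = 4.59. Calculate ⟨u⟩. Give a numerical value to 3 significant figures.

⟨u⟩ = ∫ u |χ|² du over the full domain.
The ratio of the moment integral to the normalization integral gives ⟨u⟩ = 5·a_0/2.
Putting a_0 = 4.59 gives 11.48.

⟨u⟩ ≈ 11.5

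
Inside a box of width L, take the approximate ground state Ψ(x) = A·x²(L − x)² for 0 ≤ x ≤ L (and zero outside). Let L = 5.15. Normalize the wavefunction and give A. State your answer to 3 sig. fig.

The normalization condition is ∫|Ψ|² dx = 1 from 0 to L.
Expanding the polynomial and integrating term by term, the integral (without the A² prefactor) comes out to L^9/630.
So A² = (L^9/630)^(−1).
Plugging in L = 5.15 yields A = 0.01572.

A ≈ 0.0157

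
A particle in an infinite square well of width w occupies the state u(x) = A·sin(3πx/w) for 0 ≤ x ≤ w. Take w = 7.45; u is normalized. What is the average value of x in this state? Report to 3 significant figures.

By definition ⟨x⟩ = ∫ x |u(x)|² dx.
Using sin²θ = (1 − cos 2θ)/2, since the A² factors cancel between numerator and denominator, ⟨x⟩ = w/2.
With w = 7.45, ⟨x⟩ = 3.725.

⟨x⟩ ≈ 3.73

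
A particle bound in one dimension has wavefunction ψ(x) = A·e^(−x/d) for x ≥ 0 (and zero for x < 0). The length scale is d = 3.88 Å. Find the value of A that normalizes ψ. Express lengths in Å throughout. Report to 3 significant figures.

A ≈ 0.718 Å^(-1/2)

Normalization requires ∫|ψ|² dx = 1, integrated from 0 to ∞.
Carrying out the integral gives A² · d/2.
Hence A² = 1/[d/2].
Plugging in d = 3.88 yields A = 0.7180.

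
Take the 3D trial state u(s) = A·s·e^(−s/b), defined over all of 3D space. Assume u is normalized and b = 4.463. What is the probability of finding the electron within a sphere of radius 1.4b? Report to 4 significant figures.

P ≈ 0.1523

With dV = 4πs²ds, the probability is ∫|u|² dV over s ≤ 1.4b.
A² is fixed by ∫₀^∞ 4πs²|u|² ds = 1, i.e. A² = (3·π·b^5)^(−1).
Let t = s/b; then A², 4π and the length scale all cancel, so P = ∫_{0}^{1.4} t^4·e^(-2·t) dt ÷ ∫_{0}^{∞} t^4·e^(-2·t) dt.
Using ∫ t^4·e^(-2·t) dt = -(t^4/2 + t^3 + 3·t^2/2 + 3·t/2 + 3/4)·e^(-2·t), the numerator is ≈ 0.114243 and the denominator is 3/4.
Taking the ratio yields P = 0.15232.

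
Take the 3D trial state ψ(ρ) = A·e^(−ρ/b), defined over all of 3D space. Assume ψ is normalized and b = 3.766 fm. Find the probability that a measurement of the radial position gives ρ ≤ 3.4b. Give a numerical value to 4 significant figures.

With dV = 4πρ²dρ, the probability is ∫|ψ|² dV over ρ ≤ 3.4b.
The full normalization integral is A²·[π·b^3] = 1, fixing A².
In terms of u = ρ/b (A², 4π and the length scale all cancel between numerator and denominator), P = [∫_{0}^{3.4} u^2·e^(-2·u) du] / [∫_{0}^{∞} u^2·e^(-2·u) du].
An antiderivative of u^2·e^(-2·u) is -(2·u^2 + 2·u + 1)·e^(-2·u)/4; evaluating from 0 to 3.4 gives 1/4 - 773·e^(-34/5)/100, while the full integral is 1/4.
The region integral divided by the full integral gives P = 0.96556.

P ≈ 0.9656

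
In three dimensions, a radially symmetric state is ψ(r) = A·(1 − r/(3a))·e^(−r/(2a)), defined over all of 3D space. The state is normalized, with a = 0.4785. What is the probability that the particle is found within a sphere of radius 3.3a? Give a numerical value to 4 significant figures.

P ≈ 0.3534

Integrate the radial probability density 4πr²|ψ|² over r ≤ 3.3a.
Normalization gives A² = 1/(8·π·a^3/3).
In terms of u = r/a (A², 4π and the length scale all cancel between numerator and denominator), P = [∫_{0}^{3.3} u^2·(1 - u/3)^2·e^(-u) du] / [∫_{0}^{∞} u^2·(1 - u/3)^2·e^(-u) du].
Using ∫ u^2·(1 - u/3)^2·e^(-u) du = (-u^4 + 2·u^3 - 3·u^2 - 6·u - 6)·e^(-u)/9, the numerator is ≈ 0.235592 and the denominator is 2/3.
Taking the ratio yields P = 0.35339.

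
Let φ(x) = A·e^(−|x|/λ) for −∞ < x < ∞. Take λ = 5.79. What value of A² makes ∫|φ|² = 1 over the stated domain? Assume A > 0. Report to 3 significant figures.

We need A² ∫|f|² dx = 1, taking the integral from −∞ to ∞.
Recall ∫₀^∞ x^m e^(−x/β) dx = m!·β^(m+1), ∫|φ|² dx = A²·(λ).
So A² = (λ)^(−1).
Substituting λ = 5.79 gives A² = 0.1727, so A = 0.4156.

A^2 ≈ 0.173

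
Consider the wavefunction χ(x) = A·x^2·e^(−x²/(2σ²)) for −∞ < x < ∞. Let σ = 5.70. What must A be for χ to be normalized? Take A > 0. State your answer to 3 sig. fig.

A ≈ 0.0112

Require ∫ |χ|² dx = 1 over the whole domain.
With ∫_{−∞}^{∞} x^(2m) e^(−αx²) dx = (2m−1)!!·√π / (2^m α^(m+1/2)), ∫|χ|² dx = A²·(3·√(π)·σ^5/4).
Setting this equal to 1 gives A² = 1/(3·√(π)·σ^5/4).
Substituting σ = 5.70 gives A² = 0.0001250, so A = 0.01118.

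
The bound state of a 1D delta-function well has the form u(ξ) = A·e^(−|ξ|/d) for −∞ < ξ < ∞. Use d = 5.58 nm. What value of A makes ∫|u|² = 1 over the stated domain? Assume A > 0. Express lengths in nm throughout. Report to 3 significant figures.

A ≈ 0.423 nm^(-1/2)

Require ∫ |u|² dξ = 1 over the whole domain.
∫|u|² dξ = A²·(d).
Hence A² = 1/[d].
Substituting d = 5.58 gives A² = 0.1792, so A = 0.4233.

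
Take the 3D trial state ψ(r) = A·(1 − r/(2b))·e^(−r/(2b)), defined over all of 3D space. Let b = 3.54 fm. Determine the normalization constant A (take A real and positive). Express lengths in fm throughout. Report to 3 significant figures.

A ≈ 0.0299 fm^(-3/2)

The normalization condition is ∫|ψ|² 4πr² dr = 1 from 0 to ∞.
The angular integral contributes 4π, leaving ∫₀^∞ r²|ψ|² dr.
The integral (without the A² prefactor) comes out to 8·π·b^3.
Hence A² = 1/[8·π·b^3].
Substituting b = 3.54 gives A² = 0.0008969, so A = 0.02995.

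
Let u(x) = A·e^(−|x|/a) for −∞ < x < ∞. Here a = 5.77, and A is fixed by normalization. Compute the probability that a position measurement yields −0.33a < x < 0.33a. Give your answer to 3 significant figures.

|u|² is the probability density, so P = ∫_{−0.33a}^{0.33a} |u|² dx.
Since A² = 1/(a), this is the region integral divided by the full normalization integral.
Both integrals are even about x = 0, so only the x ≥ 0 halves are needed (the factors of 2 cancel). In terms of t = x/a (A² and the length scale cancel between numerator and denominator), P = [∫_{0}^{0.33} e^(-2·t) dt] / [∫_{0}^{∞} e^(-2·t) dt].
Using ∫ e^(-2·t) dt = -e^(-2·t)/2, the numerator is 1/2 - e^(-33/50)/2 and the denominator is 1/2.
Evaluating gives P = 0.4831.

P ≈ 0.483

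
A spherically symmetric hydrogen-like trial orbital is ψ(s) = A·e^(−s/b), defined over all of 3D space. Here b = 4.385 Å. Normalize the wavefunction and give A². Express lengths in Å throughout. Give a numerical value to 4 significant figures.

A^2 ≈ 0.003775 Å^(-3)

Normalization requires ∫|ψ|² 4πs² ds = 1, integrated from 0 to ∞.
The angular integral contributes 4π, leaving ∫₀^∞ s²|ψ|² ds.
∫|ψ|² 4πs² ds = A²·(π·b^3).
So A² = (π·b^3)^(−1).
Substituting b = 4.385 gives A² = 0.0037752, so A = 0.061443.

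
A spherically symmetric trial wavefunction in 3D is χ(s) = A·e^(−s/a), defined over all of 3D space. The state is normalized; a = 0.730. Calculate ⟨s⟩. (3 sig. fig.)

⟨s⟩ = ∫ s |χ|² 4πs² ds over the full domain.
Since the A² factors cancel between numerator and denominator, ⟨s⟩ = 3·a/2.
Putting a = 0.730 gives 1.095.

⟨s⟩ ≈ 1.10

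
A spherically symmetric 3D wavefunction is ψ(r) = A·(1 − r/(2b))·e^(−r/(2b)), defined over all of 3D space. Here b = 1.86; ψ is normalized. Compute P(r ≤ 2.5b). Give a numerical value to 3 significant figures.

P ≈ 0.0554

With dV = 4πr²dr, the probability is ∫|ψ|² dV over r ≤ 2.5b.
The full normalization integral is A²·[8·π·b^3] = 1, fixing A².
Let u = r/b; then A², 4π and the length scale all cancel, so P = ∫_{0}^{2.5} u^2·(1 - u/2)^2·e^(-u) du ÷ ∫_{0}^{∞} u^2·(1 - u/2)^2·e^(-u) du.
Using ∫ u^2·(1 - u/2)^2·e^(-u) du = -(u^4/4 + u^2 + 2·u + 2)·e^(-u), the numerator is 2 - 1473·e^(-5/2)/64 and the denominator is 2.
This evaluates to P = 0.05538.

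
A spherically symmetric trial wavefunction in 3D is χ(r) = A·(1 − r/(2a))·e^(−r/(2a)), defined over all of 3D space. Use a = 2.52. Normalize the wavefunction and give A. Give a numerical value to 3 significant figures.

A ≈ 0.0499

The normalization condition is ∫|χ|² 4πr² dr = 1 from 0 to ∞.
The angular integral contributes 4π, leaving ∫₀^∞ r²|χ|² dr.
∫|χ|² 4πr² dr = A²·(8·π·a^3).
Setting this equal to 1 gives A² = 1/(8·π·a^3).
Substituting a = 2.52 gives A² = 0.002486, so A = 0.04986.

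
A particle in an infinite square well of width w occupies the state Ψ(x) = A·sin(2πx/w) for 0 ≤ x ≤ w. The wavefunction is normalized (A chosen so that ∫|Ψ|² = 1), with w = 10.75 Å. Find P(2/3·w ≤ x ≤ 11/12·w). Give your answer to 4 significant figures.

P = ∫_{2/3·w}^{11/12·w} |Ψ(x)|² dx.
The normalization integral ∫|Ψ|²dx over the whole domain equals w/2·A², and A² cancels in the ratio.
In terms of u = x/w (A² and the length scale cancel between numerator and denominator), P = [∫_{2/3}^{11/12} sin(2·π·u)^2 du] / [∫_{0}^{1} sin(2·π·u)^2 du].
An antiderivative of sin(2·π·u)^2 is u/2 - sin(4·π·u)/(8·π); evaluating from 2/3 to 11/12 gives √(3)/(8·π) + 1/8, while the full integral is 1/2.
Taking the ratio, P = (√(3) + π)/(4·π).

P ≈ 0.3878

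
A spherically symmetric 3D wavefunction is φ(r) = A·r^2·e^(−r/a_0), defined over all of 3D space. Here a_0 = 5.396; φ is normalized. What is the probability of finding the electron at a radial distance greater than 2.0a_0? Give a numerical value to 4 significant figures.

P ≈ 0.8893

With dV = 4πr²dr, the probability is ∫|φ|² dV over r > 2.0a_0.
The full normalization integral is A²·[45·π·a_0^7/2] = 1, fixing A².
In terms of u = r/a_0 (A², 4π and the length scale all cancel between numerator and denominator), P = [∫_{2.0}^{∞} u^6·e^(-2·u) du] / [∫_{0}^{∞} u^6·e^(-2·u) du].
Using ∫ u^6·e^(-2·u) du = -(4·u^6 + 12·u^5 + 30·u^4 + 60·u^3 + 90·u^2 + 90·u + 45)·e^(-2·u)/8, the numerator is 2185·e^(-4)/8 and the denominator is 45/8.
This evaluates to P = 0.88933.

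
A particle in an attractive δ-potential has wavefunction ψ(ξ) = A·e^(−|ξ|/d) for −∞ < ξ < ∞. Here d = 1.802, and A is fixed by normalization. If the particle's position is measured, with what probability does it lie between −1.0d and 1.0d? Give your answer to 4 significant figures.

P ≈ 0.8647

|ψ|² is the probability density, so P = ∫_{−1.0d}^{1.0d} |ψ|² dξ.
With A² fixed by ∫|ψ|² = 1, i.e. A² = (d)^(−1), substitute and integrate.
By symmetry take twice the ξ ≥ 0 contribution in numerator and denominator; the 2's cancel. In terms of u = ξ/d (A² and the length scale cancel between numerator and denominator), P = [∫_{0}^{1.0} e^(-2·u) du] / [∫_{0}^{∞} e^(-2·u) du].
An antiderivative of e^(-2·u) is -e^(-2·u)/2; evaluating from 0 to 1.0 gives 1/2 - e^(-2)/2, while the full integral is 1/2.
Taking the ratio, P = 0.86466.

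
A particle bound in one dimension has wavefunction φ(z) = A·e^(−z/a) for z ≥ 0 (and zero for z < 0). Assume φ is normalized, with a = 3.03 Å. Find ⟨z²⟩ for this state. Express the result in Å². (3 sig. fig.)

⟨z²⟩ = ∫ z^2 |φ|² dz over the full domain.
Evaluating both integrals, ⟨z²⟩ = a^2/2.
Putting a = 3.03 gives 4.590.

⟨z^2⟩ ≈ 4.59 Å^2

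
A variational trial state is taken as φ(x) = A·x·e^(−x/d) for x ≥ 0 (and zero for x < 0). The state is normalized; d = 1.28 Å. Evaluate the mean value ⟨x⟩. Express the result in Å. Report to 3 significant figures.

The expectation value is the |φ|²-weighted average of x: ∫ x|φ|² dx.
Using ∫₀^∞ xⁿ e^(−αx) dx = n!/αⁿ⁺¹, evaluating both integrals, ⟨x⟩ = 3·d/2.
Putting d = 1.28 gives 1.920.

⟨x⟩ ≈ 1.92 Å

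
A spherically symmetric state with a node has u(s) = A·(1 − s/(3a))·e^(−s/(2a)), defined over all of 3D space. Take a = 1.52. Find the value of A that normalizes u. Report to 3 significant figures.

A ≈ 0.184

We need A² ∫|f|² 4πs² ds = 1, taking the integral from 0 to ∞.
In 3D with spherical symmetry the volume element is 4πs² ds.
With ∫₀^∞ s^4 e^(−αs) ds = 4!/α^5, with u = A·(1 − s/(3a))·e^(−s/(2a)), the integral evaluates to A²·[8·π·a^3/3].
Hence A² = 1/[8·π·a^3/3].
With a = 1.52: A² = 0.03399 and A = 0.1844.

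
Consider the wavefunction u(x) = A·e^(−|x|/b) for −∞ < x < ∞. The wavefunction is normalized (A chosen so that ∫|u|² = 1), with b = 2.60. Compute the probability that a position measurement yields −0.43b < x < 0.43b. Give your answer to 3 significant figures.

|u|² is the probability density, so P = ∫_{−0.43b}^{0.43b} |u|² dx.
The normalization integral ∫|u|²dx over the whole domain equals b·A², and A² cancels in the ratio.
Both integrals are even about x = 0, so only the x ≥ 0 halves are needed (the factors of 2 cancel). In terms of t = x/b (A² and the length scale cancel between numerator and denominator), P = [∫_{0}^{0.43} e^(-2·t) dt] / [∫_{0}^{∞} e^(-2·t) dt].
Using ∫ e^(-2·t) dt = -e^(-2·t)/2, the numerator is 1/2 - e^(-43/50)/2 and the denominator is 1/2.
This works out to P = 0.5768.

P ≈ 0.577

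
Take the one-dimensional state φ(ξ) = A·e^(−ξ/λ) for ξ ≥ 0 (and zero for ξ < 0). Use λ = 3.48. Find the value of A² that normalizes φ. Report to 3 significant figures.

The normalization condition is ∫|φ|² dξ = 1 from 0 to ∞.
With φ = A·e^(−ξ/λ), the integral evaluates to A²·[λ/2].
Setting this equal to 1 gives A² = 1/(λ/2).
Plugging in λ = 3.48 yields A = 0.7581.

A^2 ≈ 0.575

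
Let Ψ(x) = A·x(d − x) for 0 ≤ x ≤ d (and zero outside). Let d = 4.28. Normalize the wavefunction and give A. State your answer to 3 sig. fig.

Normalization requires ∫|Ψ|² dx = 1, integrated from 0 to d.
Carrying out the integral gives A² · d^5/30.
Setting this equal to 1 gives A² = 1/(d^5/30).
Substituting d = 4.28 gives A² = 0.02089, so A = 0.1445.

A ≈ 0.145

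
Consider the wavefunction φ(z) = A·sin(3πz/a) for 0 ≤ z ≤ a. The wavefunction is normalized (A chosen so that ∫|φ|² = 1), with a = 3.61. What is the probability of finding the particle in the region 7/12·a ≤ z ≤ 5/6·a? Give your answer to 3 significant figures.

P ≈ 0.197

The probability is P = ∫ |φ|² dz over [7/12·a, 5/6·a].
Since A² = 1/(a/2), this is the region integral divided by the full normalization integral.
Substituting u = z/a, A² and the length scale cancel in the ratio: P = ∫_{7/12}^{5/6} sin(3·π·u)^2 du / ∫_{0}^{1} sin(3·π·u)^2 du.
With ∫ sin(3·π·u)^2 du = u/2 - sin(6·π·u)/(12·π) + C, the region integral is 1/8 - 1/(12·π) and the full one is 1/2.
Taking the ratio, P = (-2 + 3·π)/(12·π).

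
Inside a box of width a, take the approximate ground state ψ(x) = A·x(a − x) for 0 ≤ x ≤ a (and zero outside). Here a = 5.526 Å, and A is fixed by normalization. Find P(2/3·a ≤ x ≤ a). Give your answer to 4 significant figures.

The probability is P = ∫ |ψ|² dx over [2/3·a, a].
With A² fixed by ∫|ψ|² = 1, i.e. A² = (a^5/30)^(−1), substitute and integrate.
In terms of u = x/a (A² and the length scale cancel between numerator and denominator), P = [∫_{2/3}^{1} u^2·(1 - u)^2 du] / [∫_{0}^{1} u^2·(1 - u)^2 du].
An antiderivative of u^2·(1 - u)^2 is u^3·(6·u^2 - 15·u + 10)/30; evaluating from 2/3 to 1 gives 17/2430, while the full integral is 1/30.
This works out to P = 17/81.

P ≈ 0.2099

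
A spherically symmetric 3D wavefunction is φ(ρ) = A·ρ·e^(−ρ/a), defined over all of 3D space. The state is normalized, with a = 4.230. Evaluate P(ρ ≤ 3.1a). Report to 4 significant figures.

Integrate the radial probability density 4πρ²|φ|² over ρ ≤ 3.1a.
The full normalization integral is A²·[3·π·a^5] = 1, fixing A².
In terms of u = ρ/a (A², 4π and the length scale all cancel between numerator and denominator), P = [∫_{0}^{3.1} u^4·e^(-2·u) du] / [∫_{0}^{∞} u^4·e^(-2·u) du].
Using ∫ u^4·e^(-2·u) du = -(u^4/2 + u^3 + 3·u^2/2 + 3·u/2 + 3/4)·e^(-2·u), the numerator is ≈ 0.555617 and the denominator is 3/4.
This evaluates to P = 0.74082.

P ≈ 0.7408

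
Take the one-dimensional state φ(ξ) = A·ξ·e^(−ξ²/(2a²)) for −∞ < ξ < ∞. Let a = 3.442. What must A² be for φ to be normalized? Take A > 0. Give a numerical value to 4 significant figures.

Require ∫ |φ|² dξ = 1 over the whole domain.
Carrying out the integral gives A² · √(π)·a^3/2.
Setting this equal to 1 gives A² = 1/(√(π)·a^3/2).
Plugging in a = 3.442 yields A = 0.16635.

A^2 ≈ 0.02767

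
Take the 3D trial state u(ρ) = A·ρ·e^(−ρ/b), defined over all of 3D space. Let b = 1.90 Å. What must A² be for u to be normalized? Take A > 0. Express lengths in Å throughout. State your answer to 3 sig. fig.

The normalization condition is ∫|u|² 4πρ² dρ = 1 from 0 to ∞.
In 3D with spherical symmetry the volume element is 4πρ² dρ.
∫|u|² 4πρ² dρ = A²·(3·π·b^5).
With b = 1.90: A² = 0.004285 and A = 0.06546.

A^2 ≈ 0.00429 Å^(-5)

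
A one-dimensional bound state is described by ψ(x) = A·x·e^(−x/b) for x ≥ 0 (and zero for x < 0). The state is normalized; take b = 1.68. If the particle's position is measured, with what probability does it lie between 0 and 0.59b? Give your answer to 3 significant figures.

|ψ|² is the probability density, so P = ∫_{0}^{0.59b} |ψ|² dx.
The normalization integral ∫|ψ|²dx over the whole domain equals b^3/4·A², and A² cancels in the ratio.
Substituting u = x/b, A² and the length scale cancel in the ratio: P = ∫_{0}^{0.59} u^2·e^(-2·u) du / ∫_{0}^{∞} u^2·e^(-2·u) du.
With ∫ u^2·e^(-2·u) du = -(2·u^2 + 2·u + 1)·e^(-2·u)/4 + C, the region integral is ≈ 0.029051 and the full one is 1/4.
Taking the ratio, P = 0.1162.

P ≈ 0.116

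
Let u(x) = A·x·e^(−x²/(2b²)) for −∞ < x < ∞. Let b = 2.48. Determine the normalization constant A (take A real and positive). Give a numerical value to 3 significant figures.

Normalization requires ∫|u|² dx = 1, integrated from −∞ to ∞.
With ∫_{−∞}^{∞} x^(2m) e^(−αx²) dx = (2m−1)!!·√π / (2^m α^(m+1/2)), carrying out the integral gives A² · √(π)·b^3/2.
So A² = (√(π)·b^3/2)^(−1).
Substituting b = 2.48 gives A² = 0.07398, so A = 0.2720.

A ≈ 0.272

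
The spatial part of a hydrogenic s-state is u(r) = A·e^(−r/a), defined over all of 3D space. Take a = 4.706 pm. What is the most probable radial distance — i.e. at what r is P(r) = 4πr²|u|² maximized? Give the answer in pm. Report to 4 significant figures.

r ≈ 4.706 pm

Differentiate P(r) = 4πr²|u|² with respect to r and set to zero.
Solving yields r = a.
With a = 4.706, the most probable radial distance is 4.7060 pm.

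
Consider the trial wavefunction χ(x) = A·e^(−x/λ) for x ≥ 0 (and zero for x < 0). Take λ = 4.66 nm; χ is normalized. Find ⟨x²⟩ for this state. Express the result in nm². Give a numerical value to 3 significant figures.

⟨x^2⟩ ≈ 10.9 nm^2

By definition ⟨x²⟩ = ∫ x^2 |χ(x)|² dx.
Evaluating both integrals, ⟨x²⟩ = λ^2/2.
Putting λ = 4.66 gives 10.86.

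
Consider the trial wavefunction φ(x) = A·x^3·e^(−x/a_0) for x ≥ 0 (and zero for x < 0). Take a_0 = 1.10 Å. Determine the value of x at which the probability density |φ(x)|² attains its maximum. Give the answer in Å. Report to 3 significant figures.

x ≈ 3.30 Å

Differentiate |φ(x)|² with respect to x and set to zero.
Solving yields x = 3·a_0.
With a_0 = 1.10, the most probable position is 3.300 Å.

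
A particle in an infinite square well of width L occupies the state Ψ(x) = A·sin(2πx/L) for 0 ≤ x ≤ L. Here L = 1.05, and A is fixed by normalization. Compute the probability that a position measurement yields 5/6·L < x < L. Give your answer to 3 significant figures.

P ≈ 0.0978

|Ψ|² is the probability density, so P = ∫_{5/6·L}^{L} |Ψ|² dx.
Since A² = 1/(L/2), this is the region integral divided by the full normalization integral.
Substituting u = x/L, A² and the length scale cancel in the ratio: P = ∫_{5/6}^{1} sin(2·π·u)^2 du / ∫_{0}^{1} sin(2·π·u)^2 du.
An antiderivative of sin(2·π·u)^2 is u/2 - sin(4·π·u)/(8·π); evaluating from 5/6 to 1 gives -√(3)/(16·π) + 1/12, while the full integral is 1/2.
This works out to P = (-√(3)/8 + π/6)/π.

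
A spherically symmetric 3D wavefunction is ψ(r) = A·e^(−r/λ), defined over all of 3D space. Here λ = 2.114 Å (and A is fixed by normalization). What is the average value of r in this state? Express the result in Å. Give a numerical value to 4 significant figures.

⟨r⟩ ≈ 3.171 Å

The expectation value is the |ψ|²-weighted average of r: ∫ r|ψ|² 4πr² dr.
Since the A² factors cancel between numerator and denominator, ⟨r⟩ = 3·λ/2.
With λ = 2.114, ⟨r⟩ = 3.1710.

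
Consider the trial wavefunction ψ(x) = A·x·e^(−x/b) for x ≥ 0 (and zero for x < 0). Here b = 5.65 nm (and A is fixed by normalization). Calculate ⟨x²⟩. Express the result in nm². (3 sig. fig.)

⟨x²⟩ = ∫ x^2 |ψ|² dx over the full domain.
Using ∫₀^∞ xⁿ e^(−αx) dx = n!/αⁿ⁺¹, the ratio of the moment integral to the normalization integral gives ⟨x²⟩ = 3·b^2.
Putting b = 5.65 gives 95.77.

⟨x^2⟩ ≈ 95.8 nm^2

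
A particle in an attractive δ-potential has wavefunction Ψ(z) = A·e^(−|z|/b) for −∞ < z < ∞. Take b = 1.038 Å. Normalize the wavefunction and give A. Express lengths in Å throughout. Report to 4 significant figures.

The normalization condition is ∫|Ψ|² dz = 1 from −∞ to ∞.
With ∫₀^∞ z^0 e^(−αz) dz = 0!/α^1, the integral (without the A² prefactor) comes out to b.
With b = 1.038: A² = 0.96339 and A = 0.98152.

A ≈ 0.9815 Å^(-1/2)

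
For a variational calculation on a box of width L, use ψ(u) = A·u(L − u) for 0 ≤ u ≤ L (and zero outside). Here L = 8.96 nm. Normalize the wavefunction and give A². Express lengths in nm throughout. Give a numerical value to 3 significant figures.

The normalization condition is ∫|ψ|² du = 1 from 0 to L.
Expanding the polynomial and integrating term by term, ∫|ψ|² du = A²·(L^5/30).
So A² = (L^5/30)^(−1).
With L = 8.96: A² = 0.0005195 and A = 0.02279.

A^2 ≈ 0.000519 nm^(-5)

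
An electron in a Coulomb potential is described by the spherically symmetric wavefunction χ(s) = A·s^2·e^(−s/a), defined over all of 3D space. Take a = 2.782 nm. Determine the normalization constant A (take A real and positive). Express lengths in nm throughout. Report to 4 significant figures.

A ≈ 0.003312 nm^(-7/2)

The normalization condition is ∫|χ|² 4πs² ds = 1 from 0 to ∞.
(Spherical symmetry: dV = 4πs² ds.)
∫|χ|² 4πs² ds = A²·(45·π·a^7/2).
With a = 2.782: A² = 0.000010969 and A = 0.0033120.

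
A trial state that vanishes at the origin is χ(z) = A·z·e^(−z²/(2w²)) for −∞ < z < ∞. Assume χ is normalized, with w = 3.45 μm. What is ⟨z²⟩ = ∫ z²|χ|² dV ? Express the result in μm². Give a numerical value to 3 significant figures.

⟨z²⟩ = ∫ z^2 |χ|² dz over the full domain.
Since the A² factors cancel between numerator and denominator, ⟨z²⟩ = 3·w^2/2.
Putting w = 3.45 gives 17.85.

⟨z^2⟩ ≈ 17.9 μm^2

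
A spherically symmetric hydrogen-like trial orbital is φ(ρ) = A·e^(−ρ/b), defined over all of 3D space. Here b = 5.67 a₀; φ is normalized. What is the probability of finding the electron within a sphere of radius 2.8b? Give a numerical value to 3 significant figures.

P ≈ 0.918

With dV = 4πρ²dρ, the probability is ∫|φ|² dV over ρ ≤ 2.8b.
Normalization gives A² = 1/(π·b^3).
In terms of u = ρ/b (A², 4π and the length scale all cancel between numerator and denominator), P = [∫_{0}^{2.8} u^2·e^(-2·u) du] / [∫_{0}^{∞} u^2·e^(-2·u) du].
An antiderivative of u^2·e^(-2·u) is -(2·u^2 + 2·u + 1)·e^(-2·u)/4; evaluating from 0 to 2.8 gives 1/4 - 557·e^(-28/5)/100, while the full integral is 1/4.
Taking the ratio yields P = 0.9176.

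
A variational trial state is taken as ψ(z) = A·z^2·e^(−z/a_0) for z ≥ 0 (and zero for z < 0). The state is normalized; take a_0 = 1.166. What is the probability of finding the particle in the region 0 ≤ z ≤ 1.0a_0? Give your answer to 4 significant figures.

|ψ|² is the probability density, so P = ∫_{0}^{1.0a_0} |ψ|² dz.
The normalization integral ∫|ψ|²dz over the whole domain equals 3·a_0^5/4·A², and A² cancels in the ratio.
In terms of u = z/a_0 (A² and the length scale cancel between numerator and denominator), P = [∫_{0}^{1.0} u^4·e^(-2·u) du] / [∫_{0}^{∞} u^4·e^(-2·u) du].
With ∫ u^4·e^(-2·u) du = -(u^4/2 + u^3 + 3·u^2/2 + 3·u/2 + 3/4)·e^(-2·u) + C, the region integral is 3/4 - 21·e^(-2)/4 and the full one is 3/4.
Taking the ratio, P = 0.052653.

P ≈ 0.05265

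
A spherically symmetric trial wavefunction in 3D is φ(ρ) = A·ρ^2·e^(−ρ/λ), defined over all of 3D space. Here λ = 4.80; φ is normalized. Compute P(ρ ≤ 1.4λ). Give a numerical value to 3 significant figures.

P = ∫ |φ|² 4πρ² dρ over ρ ≤ 1.4λ.
The full normalization integral is A²·[45·π·λ^7/2] = 1, fixing A².
Substituting u = ρ/λ, A², 4π and the length scale all cancel in the ratio: P = ∫_{0}^{1.4} u^6·e^(-2·u) du / ∫_{0}^{∞} u^6·e^(-2·u) du.
With ∫ u^6·e^(-2·u) du = -(4·u^6 + 12·u^5 + 30·u^4 + 60·u^3 + 90·u^2 + 90·u + 45)·e^(-2·u)/8 + C, the region integral is ≈ 0.13731 and the full one is 45/8.
Taking the ratio yields P = 0.02441.

P ≈ 0.0244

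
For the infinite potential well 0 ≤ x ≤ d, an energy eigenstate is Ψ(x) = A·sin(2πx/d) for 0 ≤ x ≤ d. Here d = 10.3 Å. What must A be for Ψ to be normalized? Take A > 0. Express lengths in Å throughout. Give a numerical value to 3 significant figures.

A ≈ 0.441 Å^(-1/2)

Normalization requires ∫|Ψ|² dx = 1, integrated from 0 to d.
Carrying out the integral gives A² · d/2.
Substituting d = 10.3 gives A² = 0.1942, so A = 0.4407.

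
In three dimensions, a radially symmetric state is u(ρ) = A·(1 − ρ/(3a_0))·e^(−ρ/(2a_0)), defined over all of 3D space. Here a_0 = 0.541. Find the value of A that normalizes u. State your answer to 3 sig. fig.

A ≈ 0.868

We need A² ∫|f|² 4πρ² dρ = 1, taking the integral from 0 to ∞.
Using ∫₀^∞ ρⁿ e^(−αρ) dρ = n!/αⁿ⁺¹, with u = A·(1 − ρ/(3a_0))·e^(−ρ/(2a_0)), the integral evaluates to A²·[8·π·a_0^3/3].
So A² = (8·π·a_0^3/3)^(−1).
With a_0 = 0.541: A² = 0.7539 and A = 0.8683.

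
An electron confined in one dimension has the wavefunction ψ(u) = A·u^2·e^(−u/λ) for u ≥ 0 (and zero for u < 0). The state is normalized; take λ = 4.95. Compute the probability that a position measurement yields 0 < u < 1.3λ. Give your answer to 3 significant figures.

P = ∫_{0}^{1.3λ} |ψ(u)|² du.
With A² fixed by ∫|ψ|² = 1, i.e. A² = (3·λ^5/4)^(−1), substitute and integrate.
In terms of t = u/λ (A² and the length scale cancel between numerator and denominator), P = [∫_{0}^{1.3} t^4·e^(-2·t) dt] / [∫_{0}^{∞} t^4·e^(-2·t) dt].
An antiderivative of t^4·e^(-2·t) is -(t^4/2 + t^3 + 3·t^2/2 + 3·t/2 + 3/4)·e^(-2·t); evaluating from 0 to 1.3 gives ≈ 0.091932, while the full integral is 3/4.
Taking the ratio, P = 0.1226.

P ≈ 0.123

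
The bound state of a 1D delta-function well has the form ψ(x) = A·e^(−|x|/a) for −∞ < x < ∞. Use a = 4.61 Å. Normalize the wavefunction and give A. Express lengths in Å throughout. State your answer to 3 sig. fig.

The normalization condition is ∫|ψ|² dx = 1 from −∞ to ∞.
Using ∫₀^∞ xⁿ e^(−αx) dx = n!/αⁿ⁺¹, with ψ = A·e^(−|x|/a), the integral evaluates to A²·[a].
So A² = (a)^(−1).
With a = 4.61: A² = 0.2169 and A = 0.4657.

A ≈ 0.466 Å^(-1/2)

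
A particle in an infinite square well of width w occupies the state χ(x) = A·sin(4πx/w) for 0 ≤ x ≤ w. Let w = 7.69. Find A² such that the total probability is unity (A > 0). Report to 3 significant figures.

A^2 ≈ 0.260

We need A² ∫|f|² dx = 1, taking the integral from 0 to w.
With ∫₀^w sin²(nπx/w) dx = w/2, ∫|χ|² dx = A²·(w/2).
Setting this equal to 1 gives A² = 1/(w/2).
Substituting w = 7.69 gives A² = 0.2601, so A = 0.5100.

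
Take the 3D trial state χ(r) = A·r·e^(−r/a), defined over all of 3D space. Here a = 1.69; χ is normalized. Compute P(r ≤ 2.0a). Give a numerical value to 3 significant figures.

Integrate the radial probability density 4πr²|χ|² over r ≤ 2.0a.
A² is fixed by ∫₀^∞ 4πr²|χ|² dr = 1, i.e. A² = (3·π·a^5)^(−1).
Substituting u = r/a, A², 4π and the length scale all cancel in the ratio: P = ∫_{0}^{2.0} u^4·e^(-2·u) du / ∫_{0}^{∞} u^4·e^(-2·u) du.
An antiderivative of u^4·e^(-2·u) is -(u^4/2 + u^3 + 3·u^2/2 + 3·u/2 + 3/4)·e^(-2·u); evaluating from 0 to 2.0 gives 3/4 - 103·e^(-4)/4, while the full integral is 3/4.
Taking the ratio yields P = 0.3712.

P ≈ 0.371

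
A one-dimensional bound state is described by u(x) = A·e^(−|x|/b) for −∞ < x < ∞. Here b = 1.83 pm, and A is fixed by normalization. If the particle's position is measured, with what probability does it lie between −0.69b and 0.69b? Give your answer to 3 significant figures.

The probability is P = ∫ |u|² dx over [−0.69b, 0.69b].
Since A² = 1/(b), this is the region integral divided by the full normalization integral.
By symmetry take twice the x ≥ 0 contribution in numerator and denominator; the 2's cancel. In terms of t = x/b (A² and the length scale cancel between numerator and denominator), P = [∫_{0}^{0.69} e^(-2·t) dt] / [∫_{0}^{∞} e^(-2·t) dt].
With ∫ e^(-2·t) dt = -e^(-2·t)/2 + C, the region integral is 1/2 - e^(-69/50)/2 and the full one is 1/2.
Evaluating gives P = 0.7484.

P ≈ 0.748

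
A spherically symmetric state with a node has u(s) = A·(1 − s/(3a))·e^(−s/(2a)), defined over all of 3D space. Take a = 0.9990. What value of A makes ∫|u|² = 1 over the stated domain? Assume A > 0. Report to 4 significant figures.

The normalization condition is ∫|u|² 4πs² ds = 1 from 0 to ∞.
The angular integral contributes 4π, leaving ∫₀^∞ s²|u|² ds.
The integral (without the A² prefactor) comes out to 8·π·a^3/3.
Substituting a = 0.9990 gives A² = 0.11973, so A = 0.34601.

A ≈ 0.3460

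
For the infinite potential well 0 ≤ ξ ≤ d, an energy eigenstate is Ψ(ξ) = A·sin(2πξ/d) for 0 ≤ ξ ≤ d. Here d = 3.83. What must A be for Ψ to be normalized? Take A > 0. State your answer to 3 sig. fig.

A ≈ 0.723

Normalization requires ∫|Ψ|² dξ = 1, integrated from 0 to d.
The integral (without the A² prefactor) comes out to d/2.
Hence A² = 1/[d/2].
Substituting d = 3.83 gives A² = 0.5222, so A = 0.7226.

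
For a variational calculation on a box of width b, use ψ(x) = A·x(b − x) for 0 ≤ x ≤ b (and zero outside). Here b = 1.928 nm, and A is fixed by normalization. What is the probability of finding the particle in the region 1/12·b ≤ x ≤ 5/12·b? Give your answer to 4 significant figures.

The probability is P = ∫ |ψ|² dx over [1/12·b, 5/12·b].
The normalization integral ∫|ψ|²dx over the whole domain equals b^5/30·A², and A² cancels in the ratio.
Let u = x/b; then A² and the length scale cancel, so P = ∫_{1/12}^{5/12} u^2·(1 - u)^2 du ÷ ∫_{0}^{1} u^2·(1 - u)^2 du.
With ∫ u^2·(1 - u)^2 du = u^3·(6·u^2 - 15·u + 10)/30 + C, the region integral is ≈ 0.0113844 and the full one is 1/30.
This works out to P = 0.34153.

P ≈ 0.3415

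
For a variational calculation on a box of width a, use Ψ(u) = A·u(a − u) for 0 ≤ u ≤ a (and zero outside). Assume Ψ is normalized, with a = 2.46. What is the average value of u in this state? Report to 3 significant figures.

⟨u⟩ ≈ 1.23

⟨u⟩ = ∫ u |Ψ|² du over the full domain.
Expanding the polynomial and integrating term by term, the ratio of the moment integral to the normalization integral gives ⟨u⟩ = a/2.
Putting a = 2.46 gives 1.230.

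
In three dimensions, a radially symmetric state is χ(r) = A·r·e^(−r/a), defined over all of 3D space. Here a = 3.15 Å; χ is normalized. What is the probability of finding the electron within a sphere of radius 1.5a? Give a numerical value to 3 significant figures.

With dV = 4πr²dr, the probability is ∫|χ|² dV over r ≤ 1.5a.
A² is fixed by ∫₀^∞ 4πr²|χ|² dr = 1, i.e. A² = (3·π·a^5)^(−1).
In terms of u = r/a (A², 4π and the length scale all cancel between numerator and denominator), P = [∫_{0}^{1.5} u^4·e^(-2·u) du] / [∫_{0}^{∞} u^4·e^(-2·u) du].
Using ∫ u^4·e^(-2·u) du = -(u^4/2 + u^3 + 3·u^2/2 + 3·u/2 + 3/4)·e^(-2·u), the numerator is 3/4 - 393·e^(-3)/32 and the denominator is 3/4.
This evaluates to P = 0.1847.

P ≈ 0.185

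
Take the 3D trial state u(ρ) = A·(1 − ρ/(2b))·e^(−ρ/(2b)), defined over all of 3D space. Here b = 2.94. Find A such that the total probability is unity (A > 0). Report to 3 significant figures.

A ≈ 0.0396

We need A² ∫|f|² 4πρ² dρ = 1, taking the integral from 0 to ∞.
The angular integral contributes 4π, leaving ∫₀^∞ ρ²|u|² dρ.
Using ∫₀^∞ ρⁿ e^(−αρ) dρ = n!/αⁿ⁺¹, ∫|u|² 4πρ² dρ = A²·(8·π·b^3).
Setting this equal to 1 gives A² = 1/(8·π·b^3).
Substituting b = 2.94 gives A² = 0.001566, so A = 0.03957.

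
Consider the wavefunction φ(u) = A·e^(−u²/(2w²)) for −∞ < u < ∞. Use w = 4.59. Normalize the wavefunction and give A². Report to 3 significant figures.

A^2 ≈ 0.123

The normalization condition is ∫|φ|² du = 1 from −∞ to ∞.
The integral (without the A² prefactor) comes out to √(π)·w.
So A² = (√(π)·w)^(−1).
Substituting w = 4.59 gives A² = 0.1229, so A = 0.3506.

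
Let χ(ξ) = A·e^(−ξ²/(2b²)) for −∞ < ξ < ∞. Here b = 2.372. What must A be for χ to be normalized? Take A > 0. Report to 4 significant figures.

We need A² ∫|f|² dξ = 1, taking the integral from −∞ to ∞.
With χ = A·e^(−ξ²/(2b²)), the integral evaluates to A²·[√(π)·b].
Setting this equal to 1 gives A² = 1/(√(π)·b).
Substituting b = 2.372 gives A² = 0.23785, so A = 0.48770.

A ≈ 0.4877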